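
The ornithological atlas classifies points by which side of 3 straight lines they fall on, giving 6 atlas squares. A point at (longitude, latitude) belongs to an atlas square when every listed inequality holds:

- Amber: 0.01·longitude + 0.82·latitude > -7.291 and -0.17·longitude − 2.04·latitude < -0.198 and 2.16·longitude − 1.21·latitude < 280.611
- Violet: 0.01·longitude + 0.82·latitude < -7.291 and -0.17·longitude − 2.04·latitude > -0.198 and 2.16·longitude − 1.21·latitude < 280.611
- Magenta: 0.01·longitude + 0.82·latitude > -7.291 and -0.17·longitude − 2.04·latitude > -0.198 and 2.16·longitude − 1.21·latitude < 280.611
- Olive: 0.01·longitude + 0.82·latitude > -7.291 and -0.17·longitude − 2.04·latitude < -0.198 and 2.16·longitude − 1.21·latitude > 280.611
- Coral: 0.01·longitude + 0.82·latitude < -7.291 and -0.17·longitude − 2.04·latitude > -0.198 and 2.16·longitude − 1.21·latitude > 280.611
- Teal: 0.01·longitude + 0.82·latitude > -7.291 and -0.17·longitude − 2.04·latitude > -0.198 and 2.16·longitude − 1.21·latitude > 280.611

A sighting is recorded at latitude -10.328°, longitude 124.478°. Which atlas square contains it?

0.01·124.478 + 0.82·-10.328 = -7.224, which is > -7.291
-0.17·124.478 − 2.04·-10.328 = -0.092, which is > -0.198
2.16·124.478 − 1.21·-10.328 = 281.369, which is > 280.611
This sign pattern matches Teal.

Teal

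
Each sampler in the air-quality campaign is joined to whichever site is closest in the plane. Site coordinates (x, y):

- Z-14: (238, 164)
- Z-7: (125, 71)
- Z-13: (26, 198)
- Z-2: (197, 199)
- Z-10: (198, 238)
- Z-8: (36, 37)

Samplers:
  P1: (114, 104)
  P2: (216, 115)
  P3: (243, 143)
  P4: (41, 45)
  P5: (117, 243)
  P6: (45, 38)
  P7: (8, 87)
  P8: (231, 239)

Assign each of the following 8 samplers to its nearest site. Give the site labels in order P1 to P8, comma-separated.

P1 → Z-7 (d²=1210.00)
P2 → Z-14 (d²=2885.00)
P3 → Z-14 (d²=466.00)
P4 → Z-8 (d²=89.00)
P5 → Z-10 (d²=6586.00)
P6 → Z-8 (d²=82.00)
P7 → Z-8 (d²=3284.00)
P8 → Z-10 (d²=1090.00)

Z-7, Z-14, Z-14, Z-8, Z-10, Z-8, Z-8, Z-10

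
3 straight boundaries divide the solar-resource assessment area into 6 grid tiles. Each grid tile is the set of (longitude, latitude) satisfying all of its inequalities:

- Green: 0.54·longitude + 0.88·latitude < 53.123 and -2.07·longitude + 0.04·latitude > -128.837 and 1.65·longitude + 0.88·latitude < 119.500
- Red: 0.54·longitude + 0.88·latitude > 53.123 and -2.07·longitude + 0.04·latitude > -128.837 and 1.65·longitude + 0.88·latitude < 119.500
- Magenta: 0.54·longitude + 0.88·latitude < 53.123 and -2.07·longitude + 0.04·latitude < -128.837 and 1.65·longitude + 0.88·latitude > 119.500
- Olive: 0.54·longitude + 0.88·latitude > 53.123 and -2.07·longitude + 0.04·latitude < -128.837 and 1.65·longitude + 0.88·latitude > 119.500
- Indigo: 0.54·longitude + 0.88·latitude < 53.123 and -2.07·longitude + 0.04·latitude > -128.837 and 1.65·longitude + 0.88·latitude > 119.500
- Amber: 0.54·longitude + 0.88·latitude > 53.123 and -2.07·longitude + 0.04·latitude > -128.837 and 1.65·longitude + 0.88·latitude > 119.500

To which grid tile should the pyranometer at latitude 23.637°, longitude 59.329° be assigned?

0.54·59.329 + 0.88·23.637 = 52.838, which is < 53.123
-2.07·59.329 + 0.04·23.637 = -121.866, which is > -128.837
1.65·59.329 + 0.88·23.637 = 118.693, which is < 119.500
This sign pattern matches Green.

Green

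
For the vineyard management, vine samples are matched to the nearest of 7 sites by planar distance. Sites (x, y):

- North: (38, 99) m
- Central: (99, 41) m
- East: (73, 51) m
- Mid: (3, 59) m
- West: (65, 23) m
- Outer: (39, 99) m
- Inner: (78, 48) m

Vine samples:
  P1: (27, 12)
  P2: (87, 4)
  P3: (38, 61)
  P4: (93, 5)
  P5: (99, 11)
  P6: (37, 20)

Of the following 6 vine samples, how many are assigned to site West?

P1 → West
P2 → West
P3 → Mid
P4 → West
P5 → Central
P6 → West
4 of the 6 go to West.

4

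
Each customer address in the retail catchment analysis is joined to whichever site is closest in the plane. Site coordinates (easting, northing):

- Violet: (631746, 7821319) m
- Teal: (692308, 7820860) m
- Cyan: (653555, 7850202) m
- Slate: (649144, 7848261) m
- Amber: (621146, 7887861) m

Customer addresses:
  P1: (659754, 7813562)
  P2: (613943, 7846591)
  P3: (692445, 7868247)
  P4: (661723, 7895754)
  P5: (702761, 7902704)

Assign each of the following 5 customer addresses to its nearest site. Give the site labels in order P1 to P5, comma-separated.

Violet, Violet, Cyan, Amber, Cyan

P1 → Violet (d²=844619113.00)
P2 → Violet (d²=955620793.00)
P3 → Cyan (d²=1838054125.00)
P4 → Amber (d²=1708792378.00)
P5 → Cyan (d²=5177690440.00)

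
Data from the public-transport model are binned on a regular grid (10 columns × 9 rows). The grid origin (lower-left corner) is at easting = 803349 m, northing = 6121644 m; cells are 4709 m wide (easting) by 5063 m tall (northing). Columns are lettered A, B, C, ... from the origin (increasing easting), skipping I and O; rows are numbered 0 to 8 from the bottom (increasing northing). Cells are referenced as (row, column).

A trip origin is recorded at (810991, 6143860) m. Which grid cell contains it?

Column index: ⌊(810991 − 803349) / 4709⌋ = ⌊1.623⌋ = 1 → column B
Row offset from origin: ⌊(6143860 − 6121644) / 5063⌋ = ⌊4.388⌋ = 4 → row 4

(4, B)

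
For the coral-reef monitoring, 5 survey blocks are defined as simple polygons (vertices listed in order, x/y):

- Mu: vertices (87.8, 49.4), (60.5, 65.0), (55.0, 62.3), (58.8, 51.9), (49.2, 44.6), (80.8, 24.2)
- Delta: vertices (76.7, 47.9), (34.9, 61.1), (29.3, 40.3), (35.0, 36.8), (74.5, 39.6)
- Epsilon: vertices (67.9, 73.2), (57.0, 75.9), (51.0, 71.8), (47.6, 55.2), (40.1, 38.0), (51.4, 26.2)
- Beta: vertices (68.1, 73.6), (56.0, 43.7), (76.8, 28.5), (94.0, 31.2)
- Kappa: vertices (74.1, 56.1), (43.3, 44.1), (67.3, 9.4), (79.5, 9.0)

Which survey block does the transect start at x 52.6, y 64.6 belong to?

Epsilon

Cast a ray rightward from (52.6, 64.6). For each polygon, the edges (by vertex number in listed order) whose endpoints lie on opposite sides of y = 64.6, where each meets that height, and whether that is right or left of the point:
Mu: 1–2 at x≈61.20 (right), 2–3 at x≈59.69 (right) → 2 crossings.
Delta: no edge straddles that height → 0 crossings.
Epsilon: 3–4 at x≈49.53 (left), 6–1 at x≈64.88 (right) → 1 crossing.
Beta: 1–2 at x≈64.46 (right), 4–1 at x≈73.60 (right) → 2 crossings.
Kappa: no edge straddles that height → 0 crossings.
Only Epsilon has an odd count, so the point is inside Epsilon.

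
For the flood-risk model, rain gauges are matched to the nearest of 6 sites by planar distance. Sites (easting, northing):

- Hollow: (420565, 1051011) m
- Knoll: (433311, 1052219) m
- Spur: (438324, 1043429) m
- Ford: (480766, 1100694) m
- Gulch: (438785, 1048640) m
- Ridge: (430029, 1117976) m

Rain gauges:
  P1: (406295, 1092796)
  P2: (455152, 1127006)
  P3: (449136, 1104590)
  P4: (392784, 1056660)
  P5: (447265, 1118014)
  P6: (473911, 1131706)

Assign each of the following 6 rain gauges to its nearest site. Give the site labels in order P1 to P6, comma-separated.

P1 → Ridge (d²=1197335156.00)
P2 → Ridge (d²=712706029.00)
P3 → Ridge (d²=544262445.00)
P4 → Hollow (d²=803695162.00)
P5 → Ridge (d²=297081140.00)
P6 → Ford (d²=1008735169.00)

Ridge, Ridge, Ridge, Hollow, Ridge, Ford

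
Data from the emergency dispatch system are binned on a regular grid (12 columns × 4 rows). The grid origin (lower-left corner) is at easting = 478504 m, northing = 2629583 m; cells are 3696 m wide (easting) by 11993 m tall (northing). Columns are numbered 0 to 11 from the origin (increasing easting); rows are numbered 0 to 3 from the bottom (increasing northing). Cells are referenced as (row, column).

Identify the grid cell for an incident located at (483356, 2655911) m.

Column index: ⌊(483356 − 478504) / 3696⌋ = ⌊1.313⌋ = 1
Row offset from origin: ⌊(2655911 − 2629583) / 11993⌋ = ⌊2.195⌋ = 2 → row 2

(2, 1)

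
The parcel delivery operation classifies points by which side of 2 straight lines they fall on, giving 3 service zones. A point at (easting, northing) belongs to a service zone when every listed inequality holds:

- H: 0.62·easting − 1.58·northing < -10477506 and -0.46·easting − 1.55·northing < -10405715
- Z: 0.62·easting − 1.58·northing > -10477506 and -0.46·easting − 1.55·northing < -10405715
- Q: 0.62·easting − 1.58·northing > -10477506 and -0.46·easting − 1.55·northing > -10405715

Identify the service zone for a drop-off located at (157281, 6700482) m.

H

0.62·157281 − 1.58·6700482 = -10489247.340, which is < -10477506
-0.46·157281 − 1.55·6700482 = -10458096.360, which is < -10405715
This sign pattern matches H.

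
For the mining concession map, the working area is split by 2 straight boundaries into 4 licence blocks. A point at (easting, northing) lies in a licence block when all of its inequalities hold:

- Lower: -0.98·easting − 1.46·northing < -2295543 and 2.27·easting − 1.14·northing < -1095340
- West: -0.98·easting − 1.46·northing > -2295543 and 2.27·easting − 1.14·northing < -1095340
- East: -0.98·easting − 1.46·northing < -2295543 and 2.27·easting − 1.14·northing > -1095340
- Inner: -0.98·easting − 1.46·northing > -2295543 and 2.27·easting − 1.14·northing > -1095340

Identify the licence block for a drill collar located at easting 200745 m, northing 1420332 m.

-0.98·200745 − 1.46·1420332 = -2270414.820, which is > -2295543
2.27·200745 − 1.14·1420332 = -1163487.330, which is < -1095340
This sign pattern matches West.

West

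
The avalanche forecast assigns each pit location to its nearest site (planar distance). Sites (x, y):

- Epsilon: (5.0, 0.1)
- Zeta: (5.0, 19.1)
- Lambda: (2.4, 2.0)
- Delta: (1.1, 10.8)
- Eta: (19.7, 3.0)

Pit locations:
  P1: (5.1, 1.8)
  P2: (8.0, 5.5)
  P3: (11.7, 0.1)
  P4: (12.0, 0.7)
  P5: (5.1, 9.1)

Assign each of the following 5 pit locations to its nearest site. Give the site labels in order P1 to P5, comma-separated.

P1 → Epsilon (d²=2.90)
P2 → Epsilon (d²=38.16)
P3 → Epsilon (d²=44.89)
P4 → Epsilon (d²=49.36)
P5 → Delta (d²=18.89)

Epsilon, Epsilon, Epsilon, Epsilon, Delta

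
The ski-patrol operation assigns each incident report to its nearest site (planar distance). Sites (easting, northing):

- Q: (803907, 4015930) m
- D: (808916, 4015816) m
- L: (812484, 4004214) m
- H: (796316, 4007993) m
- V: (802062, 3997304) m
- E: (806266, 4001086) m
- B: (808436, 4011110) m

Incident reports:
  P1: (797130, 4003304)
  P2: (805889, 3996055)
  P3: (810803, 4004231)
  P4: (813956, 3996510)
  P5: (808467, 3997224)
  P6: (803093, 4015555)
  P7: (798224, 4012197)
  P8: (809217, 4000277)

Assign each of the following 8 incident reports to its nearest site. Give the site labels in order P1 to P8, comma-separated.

H, V, L, L, E, Q, H, E

P1 → H (d²=22649317.00)
P2 → V (d²=16205930.00)
P3 → L (d²=2826050.00)
P4 → L (d²=61518400.00)
P5 → E (d²=19759445.00)
P6 → Q (d²=803221.00)
P7 → H (d²=21314080.00)
P8 → E (d²=9362882.00)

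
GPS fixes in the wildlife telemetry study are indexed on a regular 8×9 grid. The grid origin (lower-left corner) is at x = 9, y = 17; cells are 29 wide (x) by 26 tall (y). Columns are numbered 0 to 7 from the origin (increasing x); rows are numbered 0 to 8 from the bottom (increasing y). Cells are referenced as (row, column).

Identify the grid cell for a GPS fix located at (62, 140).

Column index: ⌊(62 − 9) / 29⌋ = ⌊1.828⌋ = 1
Row offset from origin: ⌊(140 − 17) / 26⌋ = ⌊4.731⌋ = 4 → row 4

(4, 1)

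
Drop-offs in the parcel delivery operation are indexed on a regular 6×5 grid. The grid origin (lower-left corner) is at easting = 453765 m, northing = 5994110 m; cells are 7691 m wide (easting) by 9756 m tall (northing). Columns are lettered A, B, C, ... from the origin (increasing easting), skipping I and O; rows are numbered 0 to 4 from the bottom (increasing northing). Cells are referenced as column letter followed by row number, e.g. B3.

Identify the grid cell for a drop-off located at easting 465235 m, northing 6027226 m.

Column index: ⌊(465235 − 453765) / 7691⌋ = ⌊1.491⌋ = 1 → column B
Row offset from origin: ⌊(6027226 − 5994110) / 9756⌋ = ⌊3.394⌋ = 3 → row 3

B3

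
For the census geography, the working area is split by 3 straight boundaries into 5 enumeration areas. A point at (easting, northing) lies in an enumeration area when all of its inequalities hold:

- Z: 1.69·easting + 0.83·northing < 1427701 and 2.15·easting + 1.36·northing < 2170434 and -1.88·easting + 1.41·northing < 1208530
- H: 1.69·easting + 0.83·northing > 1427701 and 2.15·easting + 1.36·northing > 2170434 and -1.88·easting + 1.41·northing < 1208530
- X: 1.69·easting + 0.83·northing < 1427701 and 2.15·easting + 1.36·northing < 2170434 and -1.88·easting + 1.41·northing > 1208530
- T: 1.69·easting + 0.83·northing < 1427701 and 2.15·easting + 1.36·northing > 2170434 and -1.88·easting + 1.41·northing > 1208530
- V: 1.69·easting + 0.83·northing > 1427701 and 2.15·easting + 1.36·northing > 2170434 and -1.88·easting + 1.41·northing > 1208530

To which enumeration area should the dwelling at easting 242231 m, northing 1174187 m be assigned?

Z

1.69·242231 + 0.83·1174187 = 1383945.600, which is < 1427701
2.15·242231 + 1.36·1174187 = 2117690.970, which is < 2170434
-1.88·242231 + 1.41·1174187 = 1200209.390, which is < 1208530
This sign pattern matches Z.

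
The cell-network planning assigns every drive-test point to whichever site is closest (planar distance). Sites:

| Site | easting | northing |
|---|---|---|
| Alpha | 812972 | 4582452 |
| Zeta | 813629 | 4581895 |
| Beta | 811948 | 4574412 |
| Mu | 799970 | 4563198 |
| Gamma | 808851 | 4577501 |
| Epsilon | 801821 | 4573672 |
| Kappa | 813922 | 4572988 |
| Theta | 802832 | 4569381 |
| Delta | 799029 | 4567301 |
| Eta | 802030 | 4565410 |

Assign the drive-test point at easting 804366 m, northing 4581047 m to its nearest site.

Gamma

Squared distances to each site:
Alpha: 76037261.000; Zeta: 86522273.000; Beta: 101509949.000; Mu: 337911617.000; Gamma: 32689341.000; Epsilon: 60867650.000; Kappa: 156264617.000; Theta: 138448712.000; Delta: 217436085.000; Eta: 249972665.000.
Minimum at Gamma.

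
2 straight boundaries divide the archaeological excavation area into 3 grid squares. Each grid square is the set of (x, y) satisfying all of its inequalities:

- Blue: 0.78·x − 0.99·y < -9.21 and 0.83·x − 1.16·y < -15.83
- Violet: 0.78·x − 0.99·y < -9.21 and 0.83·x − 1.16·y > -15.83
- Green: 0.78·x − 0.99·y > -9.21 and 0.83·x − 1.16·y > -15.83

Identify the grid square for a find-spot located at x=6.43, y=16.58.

0.78·6.43 − 0.99·16.58 = -11.399, which is < -9.21
0.83·6.43 − 1.16·16.58 = -13.896, which is > -15.83
This sign pattern matches Violet.

Violet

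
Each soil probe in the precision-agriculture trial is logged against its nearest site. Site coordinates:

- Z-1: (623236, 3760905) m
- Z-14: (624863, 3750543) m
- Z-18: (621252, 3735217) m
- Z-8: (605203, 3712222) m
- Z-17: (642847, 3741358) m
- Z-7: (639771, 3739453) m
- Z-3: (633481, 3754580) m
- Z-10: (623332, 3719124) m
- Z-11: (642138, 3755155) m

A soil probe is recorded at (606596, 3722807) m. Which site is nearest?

Squared distances to each site:
Z-1: 1728347204.000; Z-14: 1102968985.000; Z-18: 368806436.000; Z-8: 113982674.000; Z-17: 1658274602.000; Z-7: 1377669941.000; Z-3: 1732326754.000; Z-10: 293658185.000; Z-11: 2309626868.000.
Minimum at Z-8.

Z-8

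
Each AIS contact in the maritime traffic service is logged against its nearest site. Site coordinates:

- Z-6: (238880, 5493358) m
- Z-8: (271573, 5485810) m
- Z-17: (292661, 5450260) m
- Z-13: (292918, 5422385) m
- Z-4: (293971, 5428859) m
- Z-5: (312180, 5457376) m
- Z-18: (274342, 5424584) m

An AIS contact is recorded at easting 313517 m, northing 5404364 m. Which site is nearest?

Squared distances to each site:
Z-6: 13490613805.000; Z-8: 8392750052.000; Z-17: 2541415552.000; Z-13: 749075242.000; Z-4: 982051141.000; Z-5: 2812059713.000; Z-18: 1943529025.000.
Minimum at Z-13.

Z-13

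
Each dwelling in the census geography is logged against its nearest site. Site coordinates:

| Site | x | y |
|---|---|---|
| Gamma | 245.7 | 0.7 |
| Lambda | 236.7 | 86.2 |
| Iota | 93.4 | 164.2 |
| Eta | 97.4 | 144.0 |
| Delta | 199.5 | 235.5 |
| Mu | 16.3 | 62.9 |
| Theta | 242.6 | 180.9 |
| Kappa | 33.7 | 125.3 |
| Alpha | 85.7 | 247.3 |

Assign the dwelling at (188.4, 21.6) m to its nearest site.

Gamma

Squared distances to each site:
Gamma: 3720.100; Lambda: 6506.050; Iota: 29359.760; Eta: 23262.760; Delta: 45876.420; Mu: 31324.100; Theta: 28314.130; Kappa: 34685.780; Alpha: 61487.780.
Minimum at Gamma.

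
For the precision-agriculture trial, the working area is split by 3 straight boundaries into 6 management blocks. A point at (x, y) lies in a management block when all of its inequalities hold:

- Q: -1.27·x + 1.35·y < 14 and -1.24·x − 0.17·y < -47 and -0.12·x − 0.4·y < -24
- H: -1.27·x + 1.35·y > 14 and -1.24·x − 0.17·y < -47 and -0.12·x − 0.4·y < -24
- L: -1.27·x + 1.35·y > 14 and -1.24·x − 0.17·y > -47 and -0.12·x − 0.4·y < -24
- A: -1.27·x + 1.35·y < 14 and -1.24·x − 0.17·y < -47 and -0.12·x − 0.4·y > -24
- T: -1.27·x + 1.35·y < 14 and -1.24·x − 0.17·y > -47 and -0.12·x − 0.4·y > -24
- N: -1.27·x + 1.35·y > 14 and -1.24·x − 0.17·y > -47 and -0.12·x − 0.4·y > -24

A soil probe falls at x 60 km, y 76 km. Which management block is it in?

H

-1.27·60 + 1.35·76 = 26.400, which is > 14
-1.24·60 − 0.17·76 = -87.320, which is < -47
-0.12·60 − 0.4·76 = -37.600, which is < -24
This sign pattern matches H.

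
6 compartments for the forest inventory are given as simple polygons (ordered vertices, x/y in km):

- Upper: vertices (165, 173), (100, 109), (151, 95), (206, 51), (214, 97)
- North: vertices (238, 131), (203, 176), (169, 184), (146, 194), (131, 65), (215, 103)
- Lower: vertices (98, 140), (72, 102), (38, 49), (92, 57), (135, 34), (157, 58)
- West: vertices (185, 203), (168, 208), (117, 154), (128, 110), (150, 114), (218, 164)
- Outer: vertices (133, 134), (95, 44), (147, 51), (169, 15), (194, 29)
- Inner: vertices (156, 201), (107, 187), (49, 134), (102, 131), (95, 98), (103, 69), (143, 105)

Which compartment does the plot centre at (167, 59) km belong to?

Outer

Cast a ray rightward from (167, 59). For each polygon, the edges (by vertex number in listed order) whose endpoints lie on opposite sides of y = 59, where each meets that height, and whether that is right or left of the point:
Upper: 3–4 at x≈196.0 (right), 4–5 at x≈207.4 (right) → 2 crossings.
North: no edge straddles that height → 0 crossings.
Lower: 2–3 at x≈44.4 (left), 6–1 at x≈156.3 (left) → 0 crossings.
West: no edge straddles that height → 0 crossings.
Outer: 1–2 at x≈101.3 (left), 5–1 at x≈176.6 (right) → 1 crossing.
Inner: no edge straddles that height → 0 crossings.
Only Outer has an odd count, so the point is inside Outer.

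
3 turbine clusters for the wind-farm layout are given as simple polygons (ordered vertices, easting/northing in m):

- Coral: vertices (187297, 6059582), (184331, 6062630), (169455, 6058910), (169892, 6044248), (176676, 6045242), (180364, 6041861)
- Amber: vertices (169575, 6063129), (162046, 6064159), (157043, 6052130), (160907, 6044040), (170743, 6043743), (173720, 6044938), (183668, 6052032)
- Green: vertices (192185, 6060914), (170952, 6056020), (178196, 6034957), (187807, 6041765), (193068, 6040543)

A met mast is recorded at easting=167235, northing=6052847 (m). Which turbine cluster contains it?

Cast a ray rightward from (167235, 6052847). For each polygon, the edges (by vertex number in listed order) whose endpoints lie on opposite sides of northing = 6052847, where each meets that height, and whether that is right or left of the point:
Coral: 3–4 at easting≈169635.7 (right), 6–1 at easting≈184662.1 (right) → 2 crossings.
Amber: 2–3 at easting≈157341.2 (left), 7–1 at easting≈182633.0 (right) → 1 crossing.
Green: 2–3 at easting≈172043.3 (right), 5–1 at easting≈192534.7 (right) → 2 crossings.
Only Amber has an odd count, so the point is inside Amber.

Amber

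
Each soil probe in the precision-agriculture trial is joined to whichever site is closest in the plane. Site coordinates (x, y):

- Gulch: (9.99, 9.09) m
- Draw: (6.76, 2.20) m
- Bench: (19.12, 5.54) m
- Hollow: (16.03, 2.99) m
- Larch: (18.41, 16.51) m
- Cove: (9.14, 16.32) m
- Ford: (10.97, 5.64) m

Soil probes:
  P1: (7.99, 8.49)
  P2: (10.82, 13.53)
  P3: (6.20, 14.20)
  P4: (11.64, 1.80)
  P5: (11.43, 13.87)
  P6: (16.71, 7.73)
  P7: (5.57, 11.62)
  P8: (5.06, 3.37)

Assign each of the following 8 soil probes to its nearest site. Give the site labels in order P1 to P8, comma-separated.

Gulch, Cove, Cove, Ford, Cove, Bench, Gulch, Draw

P1 → Gulch (d²=4.36)
P2 → Cove (d²=10.61)
P3 → Cove (d²=13.14)
P4 → Ford (d²=15.19)
P5 → Cove (d²=11.25)
P6 → Bench (d²=10.60)
P7 → Gulch (d²=25.94)
P8 → Draw (d²=4.26)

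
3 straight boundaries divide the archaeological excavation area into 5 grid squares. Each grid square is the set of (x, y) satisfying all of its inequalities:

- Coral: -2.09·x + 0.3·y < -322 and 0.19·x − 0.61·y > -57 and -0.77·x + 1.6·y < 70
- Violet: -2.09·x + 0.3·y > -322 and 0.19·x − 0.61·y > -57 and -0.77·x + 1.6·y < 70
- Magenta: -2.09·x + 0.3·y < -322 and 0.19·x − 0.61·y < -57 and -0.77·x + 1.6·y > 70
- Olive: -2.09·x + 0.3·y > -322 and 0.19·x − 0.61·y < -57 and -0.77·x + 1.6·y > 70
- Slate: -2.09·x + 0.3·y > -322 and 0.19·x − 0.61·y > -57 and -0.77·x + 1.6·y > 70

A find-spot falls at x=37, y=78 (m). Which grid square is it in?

-2.09·37 + 0.3·78 = -53.930, which is > -322
0.19·37 − 0.61·78 = -40.550, which is > -57
-0.77·37 + 1.6·78 = 96.310, which is > 70
This sign pattern matches Slate.

Slate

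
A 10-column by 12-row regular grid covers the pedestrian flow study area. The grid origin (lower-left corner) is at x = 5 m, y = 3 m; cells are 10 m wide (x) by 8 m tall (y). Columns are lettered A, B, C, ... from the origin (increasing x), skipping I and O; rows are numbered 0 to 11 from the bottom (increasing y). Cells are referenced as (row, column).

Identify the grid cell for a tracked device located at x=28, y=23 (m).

Column index: ⌊(28 − 5) / 10⌋ = ⌊2.300⌋ = 2 → column C
Row offset from origin: ⌊(23 − 3) / 8⌋ = ⌊2.500⌋ = 2 → row 2

(2, C)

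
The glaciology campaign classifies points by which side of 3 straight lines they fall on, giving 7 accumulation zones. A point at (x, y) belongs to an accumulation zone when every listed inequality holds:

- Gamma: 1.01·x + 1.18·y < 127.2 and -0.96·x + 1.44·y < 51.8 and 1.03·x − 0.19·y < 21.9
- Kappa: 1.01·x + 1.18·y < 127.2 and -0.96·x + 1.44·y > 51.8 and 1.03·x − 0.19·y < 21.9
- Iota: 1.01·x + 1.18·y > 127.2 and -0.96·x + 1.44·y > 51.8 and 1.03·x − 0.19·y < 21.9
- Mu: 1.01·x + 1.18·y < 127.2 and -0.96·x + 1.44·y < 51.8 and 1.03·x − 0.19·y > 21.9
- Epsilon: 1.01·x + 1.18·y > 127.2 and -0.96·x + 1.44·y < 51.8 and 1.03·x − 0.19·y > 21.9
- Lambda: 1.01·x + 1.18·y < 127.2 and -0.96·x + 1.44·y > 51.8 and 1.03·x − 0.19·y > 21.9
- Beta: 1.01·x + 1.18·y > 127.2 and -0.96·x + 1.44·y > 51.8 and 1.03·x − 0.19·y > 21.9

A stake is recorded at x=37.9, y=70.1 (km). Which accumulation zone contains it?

Lambda

1.01·37.9 + 1.18·70.1 = 120.997, which is < 127.2
-0.96·37.9 + 1.44·70.1 = 64.560, which is > 51.8
1.03·37.9 − 0.19·70.1 = 25.718, which is > 21.9
This sign pattern matches Lambda.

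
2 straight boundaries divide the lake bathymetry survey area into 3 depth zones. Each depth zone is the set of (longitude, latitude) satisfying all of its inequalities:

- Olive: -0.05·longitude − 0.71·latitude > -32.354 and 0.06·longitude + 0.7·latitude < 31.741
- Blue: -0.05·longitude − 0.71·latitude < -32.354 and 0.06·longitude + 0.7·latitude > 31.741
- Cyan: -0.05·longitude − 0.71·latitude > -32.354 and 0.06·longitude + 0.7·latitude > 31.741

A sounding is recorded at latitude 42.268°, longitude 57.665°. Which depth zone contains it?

-0.05·57.665 − 0.71·42.268 = -32.894, which is < -32.354
0.06·57.665 + 0.7·42.268 = 33.047, which is > 31.741
This sign pattern matches Blue.

Blue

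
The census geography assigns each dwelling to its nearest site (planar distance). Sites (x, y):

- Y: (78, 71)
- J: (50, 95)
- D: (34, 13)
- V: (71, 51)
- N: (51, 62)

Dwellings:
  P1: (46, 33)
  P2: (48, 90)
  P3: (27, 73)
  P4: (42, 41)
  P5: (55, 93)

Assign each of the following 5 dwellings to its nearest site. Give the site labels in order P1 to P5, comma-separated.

D, J, N, N, J

P1 → D (d²=544.00)
P2 → J (d²=29.00)
P3 → N (d²=697.00)
P4 → N (d²=522.00)
P5 → J (d²=29.00)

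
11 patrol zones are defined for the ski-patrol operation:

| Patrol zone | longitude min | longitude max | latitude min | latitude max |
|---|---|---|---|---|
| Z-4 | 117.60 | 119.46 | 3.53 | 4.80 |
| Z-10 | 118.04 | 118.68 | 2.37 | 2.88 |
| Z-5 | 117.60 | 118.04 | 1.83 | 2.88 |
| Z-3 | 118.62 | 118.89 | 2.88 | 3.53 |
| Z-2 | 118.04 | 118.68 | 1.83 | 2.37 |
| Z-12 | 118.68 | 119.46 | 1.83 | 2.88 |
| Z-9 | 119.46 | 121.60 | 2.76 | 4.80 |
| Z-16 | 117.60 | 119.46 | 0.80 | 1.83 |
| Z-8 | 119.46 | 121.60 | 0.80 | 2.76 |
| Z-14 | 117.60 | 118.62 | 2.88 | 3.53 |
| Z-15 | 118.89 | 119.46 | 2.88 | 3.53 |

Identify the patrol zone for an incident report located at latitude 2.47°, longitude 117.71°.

The point has longitude = 117.71 and latitude = 2.47.
Only Z-5 satisfies 117.60 ≤ longitude ≤ 118.04 and 1.83 ≤ latitude ≤ 2.88.

Z-5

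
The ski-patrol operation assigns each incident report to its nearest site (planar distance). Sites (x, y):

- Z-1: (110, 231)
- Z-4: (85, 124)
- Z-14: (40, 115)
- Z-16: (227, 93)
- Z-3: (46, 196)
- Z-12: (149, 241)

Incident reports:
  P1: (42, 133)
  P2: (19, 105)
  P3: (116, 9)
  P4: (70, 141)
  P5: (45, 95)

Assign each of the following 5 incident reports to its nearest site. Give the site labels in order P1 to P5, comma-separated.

Z-14, Z-14, Z-4, Z-4, Z-14

P1 → Z-14 (d²=328.00)
P2 → Z-14 (d²=541.00)
P3 → Z-4 (d²=14186.00)
P4 → Z-4 (d²=514.00)
P5 → Z-14 (d²=425.00)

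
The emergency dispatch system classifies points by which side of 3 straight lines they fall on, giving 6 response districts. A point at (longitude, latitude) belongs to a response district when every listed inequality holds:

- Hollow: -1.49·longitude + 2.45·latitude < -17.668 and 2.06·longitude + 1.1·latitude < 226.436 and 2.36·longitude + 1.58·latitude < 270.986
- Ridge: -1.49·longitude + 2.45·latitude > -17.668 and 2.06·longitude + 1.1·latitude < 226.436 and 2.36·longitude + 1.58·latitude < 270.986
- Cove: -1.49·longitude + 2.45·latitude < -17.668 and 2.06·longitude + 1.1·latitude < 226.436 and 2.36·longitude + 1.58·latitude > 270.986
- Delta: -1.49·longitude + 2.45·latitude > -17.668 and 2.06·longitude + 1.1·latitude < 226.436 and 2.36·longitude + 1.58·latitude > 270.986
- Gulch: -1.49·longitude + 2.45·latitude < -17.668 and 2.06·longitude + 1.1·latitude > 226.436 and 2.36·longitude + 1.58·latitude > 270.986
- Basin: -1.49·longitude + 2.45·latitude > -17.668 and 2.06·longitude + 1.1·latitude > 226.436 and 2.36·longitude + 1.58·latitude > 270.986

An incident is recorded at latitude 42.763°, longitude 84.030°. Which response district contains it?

Hollow

-1.49·84.030 + 2.45·42.763 = -20.435, which is < -17.668
2.06·84.030 + 1.1·42.763 = 220.141, which is < 226.436
2.36·84.030 + 1.58·42.763 = 265.876, which is < 270.986
This sign pattern matches Hollow.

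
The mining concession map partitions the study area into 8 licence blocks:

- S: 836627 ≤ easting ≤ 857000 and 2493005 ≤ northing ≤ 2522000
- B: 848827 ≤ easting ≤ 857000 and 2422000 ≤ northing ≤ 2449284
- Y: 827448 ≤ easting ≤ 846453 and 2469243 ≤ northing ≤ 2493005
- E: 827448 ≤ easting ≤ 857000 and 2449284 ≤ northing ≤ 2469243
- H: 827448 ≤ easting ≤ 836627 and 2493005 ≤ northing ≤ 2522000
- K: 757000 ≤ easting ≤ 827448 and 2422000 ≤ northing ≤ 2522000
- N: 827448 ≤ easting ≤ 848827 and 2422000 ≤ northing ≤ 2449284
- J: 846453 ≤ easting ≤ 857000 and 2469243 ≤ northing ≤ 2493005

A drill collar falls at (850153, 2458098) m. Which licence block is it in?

E

The point has easting = 850153 and northing = 2458098.
Only E satisfies 827448 ≤ easting ≤ 857000 and 2449284 ≤ northing ≤ 2469243.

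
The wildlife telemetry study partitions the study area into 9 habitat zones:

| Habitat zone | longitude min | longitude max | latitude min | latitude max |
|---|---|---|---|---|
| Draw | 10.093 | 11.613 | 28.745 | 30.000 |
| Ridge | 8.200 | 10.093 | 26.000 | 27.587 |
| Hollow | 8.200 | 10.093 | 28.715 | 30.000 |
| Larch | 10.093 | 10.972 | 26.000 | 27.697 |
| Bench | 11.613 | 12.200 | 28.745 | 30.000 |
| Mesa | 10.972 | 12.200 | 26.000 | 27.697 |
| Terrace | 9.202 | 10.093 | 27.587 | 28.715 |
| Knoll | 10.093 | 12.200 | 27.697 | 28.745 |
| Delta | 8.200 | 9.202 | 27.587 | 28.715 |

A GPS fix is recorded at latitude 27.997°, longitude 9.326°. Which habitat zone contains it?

The point has longitude = 9.326 and latitude = 27.997.
Only Terrace satisfies 9.202 ≤ longitude ≤ 10.093 and 27.587 ≤ latitude ≤ 28.715.

Terrace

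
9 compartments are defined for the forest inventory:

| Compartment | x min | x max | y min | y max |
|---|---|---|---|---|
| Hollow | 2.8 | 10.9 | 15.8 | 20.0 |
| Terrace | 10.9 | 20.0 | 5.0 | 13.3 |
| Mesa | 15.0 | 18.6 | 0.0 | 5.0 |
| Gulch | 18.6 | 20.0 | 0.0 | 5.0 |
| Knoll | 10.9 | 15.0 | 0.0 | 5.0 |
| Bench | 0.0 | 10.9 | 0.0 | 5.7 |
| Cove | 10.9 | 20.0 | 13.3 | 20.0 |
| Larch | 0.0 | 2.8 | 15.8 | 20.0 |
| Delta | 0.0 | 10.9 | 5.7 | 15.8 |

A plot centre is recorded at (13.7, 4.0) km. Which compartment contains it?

The point has x = 13.7 and y = 4.0.
Only Knoll satisfies 10.9 ≤ x ≤ 15.0 and 0.0 ≤ y ≤ 5.0.

Knoll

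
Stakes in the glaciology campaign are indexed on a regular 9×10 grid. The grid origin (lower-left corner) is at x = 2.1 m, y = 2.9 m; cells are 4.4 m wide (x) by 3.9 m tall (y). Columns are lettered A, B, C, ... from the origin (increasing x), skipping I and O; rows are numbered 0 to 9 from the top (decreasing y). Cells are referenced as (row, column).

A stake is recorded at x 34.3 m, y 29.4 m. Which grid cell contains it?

(3, H)

Column index: ⌊(34.3 − 2.1) / 4.4⌋ = ⌊7.318⌋ = 7 → column H
Row offset from origin: ⌊(29.4 − 2.9) / 3.9⌋ = ⌊6.795⌋ = 6 → row 3 (counted from top)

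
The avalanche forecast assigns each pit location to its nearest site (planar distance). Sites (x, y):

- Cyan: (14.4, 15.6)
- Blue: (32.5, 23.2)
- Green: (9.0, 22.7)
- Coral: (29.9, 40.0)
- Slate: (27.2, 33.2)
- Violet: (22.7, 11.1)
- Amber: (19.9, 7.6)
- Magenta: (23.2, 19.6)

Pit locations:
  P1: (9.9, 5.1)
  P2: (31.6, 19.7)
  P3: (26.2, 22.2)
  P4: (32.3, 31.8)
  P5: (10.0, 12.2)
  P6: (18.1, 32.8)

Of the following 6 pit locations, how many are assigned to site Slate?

2

P1 → Amber
P2 → Blue
P3 → Magenta
P4 → Slate
P5 → Cyan
P6 → Slate
2 of the 6 go to Slate.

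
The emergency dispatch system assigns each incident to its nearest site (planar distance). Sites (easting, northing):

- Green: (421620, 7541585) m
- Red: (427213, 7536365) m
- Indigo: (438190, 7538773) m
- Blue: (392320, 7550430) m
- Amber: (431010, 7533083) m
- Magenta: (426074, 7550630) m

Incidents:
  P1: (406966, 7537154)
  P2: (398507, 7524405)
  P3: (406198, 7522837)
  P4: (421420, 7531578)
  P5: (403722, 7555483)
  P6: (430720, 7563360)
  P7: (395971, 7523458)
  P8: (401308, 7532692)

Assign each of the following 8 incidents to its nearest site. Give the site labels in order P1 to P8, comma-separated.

Green, Blue, Green, Red, Blue, Magenta, Blue, Blue

P1 → Green (d²=234373477.00)
P2 → Blue (d²=715579594.00)
P3 → Green (d²=589325588.00)
P4 → Red (d²=56474218.00)
P5 → Blue (d²=155538413.00)
P6 → Magenta (d²=183638216.00)
P7 → Blue (d²=740818585.00)
P8 → Blue (d²=395420788.00)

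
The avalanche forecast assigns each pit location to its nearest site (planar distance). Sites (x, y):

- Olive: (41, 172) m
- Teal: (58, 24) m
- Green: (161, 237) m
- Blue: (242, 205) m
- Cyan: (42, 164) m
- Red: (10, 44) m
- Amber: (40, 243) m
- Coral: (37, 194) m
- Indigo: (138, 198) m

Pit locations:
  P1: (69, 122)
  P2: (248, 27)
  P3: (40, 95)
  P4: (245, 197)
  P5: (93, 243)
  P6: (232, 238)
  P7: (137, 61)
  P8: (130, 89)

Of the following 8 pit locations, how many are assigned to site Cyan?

P1 → Cyan
P2 → Blue
P3 → Red
P4 → Blue
P5 → Amber
P6 → Blue
P7 → Teal
P8 → Teal
1 of the 8 goes to Cyan.

1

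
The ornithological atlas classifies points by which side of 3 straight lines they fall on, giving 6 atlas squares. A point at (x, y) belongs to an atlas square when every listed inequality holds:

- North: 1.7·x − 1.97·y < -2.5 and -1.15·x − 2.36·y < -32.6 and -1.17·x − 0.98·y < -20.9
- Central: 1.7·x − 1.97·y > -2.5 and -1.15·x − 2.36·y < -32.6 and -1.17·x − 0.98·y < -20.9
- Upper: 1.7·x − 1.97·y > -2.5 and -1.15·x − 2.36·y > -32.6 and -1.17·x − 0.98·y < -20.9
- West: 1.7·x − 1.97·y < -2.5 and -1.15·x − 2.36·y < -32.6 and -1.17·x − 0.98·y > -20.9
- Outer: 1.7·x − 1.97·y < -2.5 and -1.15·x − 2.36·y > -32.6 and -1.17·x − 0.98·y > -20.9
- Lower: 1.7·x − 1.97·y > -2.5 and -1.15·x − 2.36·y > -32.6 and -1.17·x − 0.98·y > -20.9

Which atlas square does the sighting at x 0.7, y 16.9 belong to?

1.7·0.7 − 1.97·16.9 = -32.103, which is < -2.5
-1.15·0.7 − 2.36·16.9 = -40.689, which is < -32.6
-1.17·0.7 − 0.98·16.9 = -17.381, which is > -20.9
This sign pattern matches West.

West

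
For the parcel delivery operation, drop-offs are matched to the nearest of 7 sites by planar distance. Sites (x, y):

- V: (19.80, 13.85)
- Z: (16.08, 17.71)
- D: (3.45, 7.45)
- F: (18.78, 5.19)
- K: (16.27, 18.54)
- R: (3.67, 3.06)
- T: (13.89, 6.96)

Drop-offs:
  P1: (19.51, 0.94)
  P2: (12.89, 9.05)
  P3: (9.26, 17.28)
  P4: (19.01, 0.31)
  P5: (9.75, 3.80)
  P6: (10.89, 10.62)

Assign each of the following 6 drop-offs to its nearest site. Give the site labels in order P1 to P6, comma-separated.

F, T, Z, F, T, T

P1 → F (d²=18.60)
P2 → T (d²=5.37)
P3 → Z (d²=46.70)
P4 → F (d²=23.87)
P5 → T (d²=27.13)
P6 → T (d²=22.40)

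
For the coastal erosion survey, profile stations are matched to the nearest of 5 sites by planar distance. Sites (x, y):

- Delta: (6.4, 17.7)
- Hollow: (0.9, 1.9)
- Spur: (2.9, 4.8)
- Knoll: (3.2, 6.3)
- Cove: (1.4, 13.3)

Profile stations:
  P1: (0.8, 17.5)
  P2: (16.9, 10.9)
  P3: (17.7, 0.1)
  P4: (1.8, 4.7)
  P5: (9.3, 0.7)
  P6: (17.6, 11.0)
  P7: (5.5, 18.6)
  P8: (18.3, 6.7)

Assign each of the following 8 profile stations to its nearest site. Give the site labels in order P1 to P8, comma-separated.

P1 → Cove (d²=18.00)
P2 → Delta (d²=156.49)
P3 → Spur (d²=241.13)
P4 → Spur (d²=1.22)
P5 → Spur (d²=57.77)
P6 → Delta (d²=170.33)
P7 → Delta (d²=1.62)
P8 → Knoll (d²=228.17)

Cove, Delta, Spur, Spur, Spur, Delta, Delta, Knoll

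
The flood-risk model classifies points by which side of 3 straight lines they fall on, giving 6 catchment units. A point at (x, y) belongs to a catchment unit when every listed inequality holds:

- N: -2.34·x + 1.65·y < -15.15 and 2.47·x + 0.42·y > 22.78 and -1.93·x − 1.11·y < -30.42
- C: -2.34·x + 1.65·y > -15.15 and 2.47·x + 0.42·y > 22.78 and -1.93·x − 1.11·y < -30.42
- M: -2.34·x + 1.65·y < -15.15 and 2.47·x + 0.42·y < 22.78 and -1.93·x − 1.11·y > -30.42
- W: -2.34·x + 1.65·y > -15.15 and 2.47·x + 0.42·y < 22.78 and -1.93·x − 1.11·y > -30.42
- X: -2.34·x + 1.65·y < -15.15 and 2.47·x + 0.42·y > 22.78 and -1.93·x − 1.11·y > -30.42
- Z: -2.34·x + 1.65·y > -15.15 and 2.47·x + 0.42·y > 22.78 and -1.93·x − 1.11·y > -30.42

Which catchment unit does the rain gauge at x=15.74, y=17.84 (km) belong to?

C

-2.34·15.74 + 1.65·17.84 = -7.396, which is > -15.15
2.47·15.74 + 0.42·17.84 = 46.371, which is > 22.78
-1.93·15.74 − 1.11·17.84 = -50.181, which is < -30.42
This sign pattern matches C.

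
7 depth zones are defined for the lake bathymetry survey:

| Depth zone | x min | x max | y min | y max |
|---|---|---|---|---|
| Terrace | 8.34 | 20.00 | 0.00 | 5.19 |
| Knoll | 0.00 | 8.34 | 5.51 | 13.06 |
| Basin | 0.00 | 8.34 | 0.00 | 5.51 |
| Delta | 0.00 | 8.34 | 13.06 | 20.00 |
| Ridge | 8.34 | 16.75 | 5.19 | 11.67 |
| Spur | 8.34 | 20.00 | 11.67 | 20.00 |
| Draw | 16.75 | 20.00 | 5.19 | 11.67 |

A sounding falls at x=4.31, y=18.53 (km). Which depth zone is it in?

The point has x = 4.31 and y = 18.53.
Only Delta satisfies 0.00 ≤ x ≤ 8.34 and 13.06 ≤ y ≤ 20.00.

Delta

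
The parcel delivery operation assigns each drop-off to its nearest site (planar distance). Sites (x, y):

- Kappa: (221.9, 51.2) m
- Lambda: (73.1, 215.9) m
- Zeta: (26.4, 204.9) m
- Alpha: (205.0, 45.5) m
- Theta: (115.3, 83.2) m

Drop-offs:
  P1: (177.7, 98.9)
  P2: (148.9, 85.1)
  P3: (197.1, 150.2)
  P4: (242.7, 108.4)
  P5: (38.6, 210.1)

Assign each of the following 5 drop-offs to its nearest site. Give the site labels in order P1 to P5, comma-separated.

P1 → Alpha (d²=3596.85)
P2 → Theta (d²=1132.57)
P3 → Kappa (d²=10416.04)
P4 → Kappa (d²=3704.48)
P5 → Zeta (d²=175.88)

Alpha, Theta, Kappa, Kappa, Zeta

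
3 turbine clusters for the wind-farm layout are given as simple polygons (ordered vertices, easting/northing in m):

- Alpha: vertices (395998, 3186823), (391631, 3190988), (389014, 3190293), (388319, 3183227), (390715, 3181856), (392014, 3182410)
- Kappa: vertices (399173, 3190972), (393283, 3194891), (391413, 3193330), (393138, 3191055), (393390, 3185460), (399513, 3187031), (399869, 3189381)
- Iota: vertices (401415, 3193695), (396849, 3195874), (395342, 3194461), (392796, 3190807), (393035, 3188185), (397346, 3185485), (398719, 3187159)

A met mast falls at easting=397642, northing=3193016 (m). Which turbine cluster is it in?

Iota

Cast a ray rightward from (397642, 3193016). For each polygon, the edges (by vertex number in listed order) whose endpoints lie on opposite sides of northing = 3193016, where each meets that height, and whether that is right or left of the point:
Alpha: no edge straddles that height → 0 crossings.
Kappa: 1–2 at easting≈396101.0 (left), 3–4 at easting≈391651.1 (left) → 0 crossings.
Iota: 3–4 at easting≈394335.2 (left), 7–1 at easting≈401134.9 (right) → 1 crossing.
Only Iota has an odd count, so the point is inside Iota.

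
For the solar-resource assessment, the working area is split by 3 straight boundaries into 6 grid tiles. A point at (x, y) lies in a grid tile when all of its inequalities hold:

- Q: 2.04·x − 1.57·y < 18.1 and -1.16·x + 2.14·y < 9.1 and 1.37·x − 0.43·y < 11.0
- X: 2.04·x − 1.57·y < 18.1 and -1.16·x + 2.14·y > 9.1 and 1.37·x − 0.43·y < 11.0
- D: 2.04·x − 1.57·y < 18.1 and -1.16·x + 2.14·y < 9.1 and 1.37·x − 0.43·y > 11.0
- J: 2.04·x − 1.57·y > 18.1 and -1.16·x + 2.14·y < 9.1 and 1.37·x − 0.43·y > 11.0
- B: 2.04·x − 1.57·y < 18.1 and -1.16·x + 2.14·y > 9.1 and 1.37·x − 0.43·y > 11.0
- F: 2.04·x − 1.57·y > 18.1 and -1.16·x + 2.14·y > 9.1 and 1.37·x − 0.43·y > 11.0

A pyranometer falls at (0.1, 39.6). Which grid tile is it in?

X

2.04·0.1 − 1.57·39.6 = -61.968, which is < 18.1
-1.16·0.1 + 2.14·39.6 = 84.628, which is > 9.1
1.37·0.1 − 0.43·39.6 = -16.891, which is < 11.0
This sign pattern matches X.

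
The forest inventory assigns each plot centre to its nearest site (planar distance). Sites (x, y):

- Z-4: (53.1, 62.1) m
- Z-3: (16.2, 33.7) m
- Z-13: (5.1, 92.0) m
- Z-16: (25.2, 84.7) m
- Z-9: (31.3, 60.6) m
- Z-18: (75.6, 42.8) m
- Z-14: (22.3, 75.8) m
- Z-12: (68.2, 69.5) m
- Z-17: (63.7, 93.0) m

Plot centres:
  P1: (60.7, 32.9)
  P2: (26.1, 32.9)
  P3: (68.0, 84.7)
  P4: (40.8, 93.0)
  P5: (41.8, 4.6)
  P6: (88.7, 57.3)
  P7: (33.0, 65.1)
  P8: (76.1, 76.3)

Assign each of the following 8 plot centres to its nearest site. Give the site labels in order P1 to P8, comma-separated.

P1 → Z-18 (d²=320.02)
P2 → Z-3 (d²=98.65)
P3 → Z-17 (d²=87.38)
P4 → Z-16 (d²=312.25)
P5 → Z-3 (d²=1502.17)
P6 → Z-18 (d²=381.86)
P7 → Z-9 (d²=23.14)
P8 → Z-12 (d²=108.65)

Z-18, Z-3, Z-17, Z-16, Z-3, Z-18, Z-9, Z-12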